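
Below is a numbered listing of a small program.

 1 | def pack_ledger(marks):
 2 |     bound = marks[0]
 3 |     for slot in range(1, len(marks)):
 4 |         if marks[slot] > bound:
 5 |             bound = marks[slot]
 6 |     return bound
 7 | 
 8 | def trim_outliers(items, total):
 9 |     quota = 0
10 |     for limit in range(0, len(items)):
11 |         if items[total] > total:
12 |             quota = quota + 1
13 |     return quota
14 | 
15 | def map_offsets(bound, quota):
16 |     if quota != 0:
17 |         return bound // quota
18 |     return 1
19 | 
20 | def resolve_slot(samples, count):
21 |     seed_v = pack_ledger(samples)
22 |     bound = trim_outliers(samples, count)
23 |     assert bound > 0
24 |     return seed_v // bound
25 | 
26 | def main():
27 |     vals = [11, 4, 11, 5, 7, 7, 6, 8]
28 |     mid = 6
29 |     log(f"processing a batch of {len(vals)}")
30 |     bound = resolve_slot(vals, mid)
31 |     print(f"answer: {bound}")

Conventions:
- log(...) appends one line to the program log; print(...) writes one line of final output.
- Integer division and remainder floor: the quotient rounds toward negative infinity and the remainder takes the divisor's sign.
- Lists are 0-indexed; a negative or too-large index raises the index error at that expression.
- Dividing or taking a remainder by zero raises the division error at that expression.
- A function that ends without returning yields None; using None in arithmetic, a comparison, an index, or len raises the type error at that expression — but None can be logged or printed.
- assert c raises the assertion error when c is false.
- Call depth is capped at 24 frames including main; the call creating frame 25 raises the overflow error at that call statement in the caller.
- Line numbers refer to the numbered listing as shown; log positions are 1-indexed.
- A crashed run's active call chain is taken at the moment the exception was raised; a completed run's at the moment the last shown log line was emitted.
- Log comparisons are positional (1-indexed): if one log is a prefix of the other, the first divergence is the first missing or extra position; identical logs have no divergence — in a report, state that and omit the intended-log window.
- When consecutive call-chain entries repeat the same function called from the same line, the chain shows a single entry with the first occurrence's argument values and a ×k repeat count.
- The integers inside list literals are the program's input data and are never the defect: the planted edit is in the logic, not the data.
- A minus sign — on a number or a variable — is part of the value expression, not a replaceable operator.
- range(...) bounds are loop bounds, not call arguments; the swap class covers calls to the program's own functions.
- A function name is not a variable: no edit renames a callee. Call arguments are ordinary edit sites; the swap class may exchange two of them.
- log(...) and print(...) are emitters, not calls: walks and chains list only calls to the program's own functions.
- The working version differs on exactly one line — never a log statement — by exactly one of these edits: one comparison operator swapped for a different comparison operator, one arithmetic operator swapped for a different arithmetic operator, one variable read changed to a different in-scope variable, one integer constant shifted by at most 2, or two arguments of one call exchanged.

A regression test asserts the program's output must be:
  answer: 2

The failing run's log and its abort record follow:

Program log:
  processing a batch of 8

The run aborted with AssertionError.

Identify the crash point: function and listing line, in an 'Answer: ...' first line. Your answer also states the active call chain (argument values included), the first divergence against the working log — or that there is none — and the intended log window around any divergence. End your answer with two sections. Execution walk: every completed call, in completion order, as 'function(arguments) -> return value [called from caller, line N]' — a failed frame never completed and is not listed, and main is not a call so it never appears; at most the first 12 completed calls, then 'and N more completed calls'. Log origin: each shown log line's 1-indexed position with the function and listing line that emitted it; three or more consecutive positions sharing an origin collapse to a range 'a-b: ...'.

Answer: the error was raised in resolve_slot, line 23.
The tell: Up to the failure, the log is exactly the working version's.
Call chain: main -> resolve_slot([11, 4, 11, 5, 7, 7, 6, 8], 6) (called at line 30).
First divergence: none (the log streams are identical).
Execution walk:
  pack_ledger([11, 4, 11, 5, 7, 7, 6, 8]) -> 11  [called from resolve_slot, line 21]
  trim_outliers([11, 4, 11, 5, 7, 7, 6, 8], 6) -> 0  [called from resolve_slot, line 22]
Origin of each log line:
  1: from main, line 29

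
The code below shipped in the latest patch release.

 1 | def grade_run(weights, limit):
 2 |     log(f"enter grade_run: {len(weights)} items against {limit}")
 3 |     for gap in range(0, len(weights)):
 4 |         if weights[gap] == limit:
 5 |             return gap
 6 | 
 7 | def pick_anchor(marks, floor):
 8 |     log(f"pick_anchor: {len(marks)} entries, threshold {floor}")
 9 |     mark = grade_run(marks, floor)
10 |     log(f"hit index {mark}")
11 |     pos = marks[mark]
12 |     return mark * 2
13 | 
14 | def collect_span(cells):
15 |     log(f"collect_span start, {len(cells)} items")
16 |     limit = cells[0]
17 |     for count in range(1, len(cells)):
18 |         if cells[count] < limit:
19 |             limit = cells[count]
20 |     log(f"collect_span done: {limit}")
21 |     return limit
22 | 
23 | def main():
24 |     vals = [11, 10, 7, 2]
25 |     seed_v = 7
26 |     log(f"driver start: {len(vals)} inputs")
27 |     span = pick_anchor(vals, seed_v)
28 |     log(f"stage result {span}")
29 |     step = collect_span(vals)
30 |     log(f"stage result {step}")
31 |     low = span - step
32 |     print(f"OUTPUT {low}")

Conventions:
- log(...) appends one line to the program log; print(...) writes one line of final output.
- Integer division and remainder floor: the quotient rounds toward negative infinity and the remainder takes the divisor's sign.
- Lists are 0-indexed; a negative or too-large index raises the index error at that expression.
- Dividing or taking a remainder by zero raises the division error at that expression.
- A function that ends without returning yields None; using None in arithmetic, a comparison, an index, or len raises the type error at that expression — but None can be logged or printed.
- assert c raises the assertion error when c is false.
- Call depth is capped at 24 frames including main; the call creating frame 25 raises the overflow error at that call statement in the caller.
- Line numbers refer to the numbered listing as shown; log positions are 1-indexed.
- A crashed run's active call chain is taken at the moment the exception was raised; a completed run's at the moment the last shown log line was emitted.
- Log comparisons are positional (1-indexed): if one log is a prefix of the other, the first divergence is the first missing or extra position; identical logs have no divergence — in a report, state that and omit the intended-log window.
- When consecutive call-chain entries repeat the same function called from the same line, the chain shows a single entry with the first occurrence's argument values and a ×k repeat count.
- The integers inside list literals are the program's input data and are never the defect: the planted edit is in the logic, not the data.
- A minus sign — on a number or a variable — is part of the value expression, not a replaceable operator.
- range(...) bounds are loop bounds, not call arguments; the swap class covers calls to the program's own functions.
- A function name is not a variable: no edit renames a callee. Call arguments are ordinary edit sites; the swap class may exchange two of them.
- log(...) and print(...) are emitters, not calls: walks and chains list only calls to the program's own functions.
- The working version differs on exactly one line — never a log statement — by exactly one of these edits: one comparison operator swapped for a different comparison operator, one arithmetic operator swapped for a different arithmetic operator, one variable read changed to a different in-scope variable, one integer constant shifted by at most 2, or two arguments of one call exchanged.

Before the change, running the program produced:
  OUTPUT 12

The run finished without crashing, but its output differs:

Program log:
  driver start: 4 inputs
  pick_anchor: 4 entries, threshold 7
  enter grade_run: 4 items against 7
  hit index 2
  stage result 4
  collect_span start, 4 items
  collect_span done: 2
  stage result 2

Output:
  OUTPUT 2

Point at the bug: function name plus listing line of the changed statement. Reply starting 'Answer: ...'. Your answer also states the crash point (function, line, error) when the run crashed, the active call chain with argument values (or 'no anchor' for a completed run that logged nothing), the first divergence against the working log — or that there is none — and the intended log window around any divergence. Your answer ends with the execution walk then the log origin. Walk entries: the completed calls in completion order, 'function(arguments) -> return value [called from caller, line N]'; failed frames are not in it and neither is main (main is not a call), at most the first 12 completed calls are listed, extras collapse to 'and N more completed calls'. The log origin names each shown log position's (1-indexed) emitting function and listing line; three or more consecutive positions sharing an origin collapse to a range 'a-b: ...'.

Answer: the defect is in pick_anchor at line 12.
Key fact: The earliest visible damage is log position 5 — 'stage result 4' rather than the intended 'stage result 14'.
Call chain: main.
First divergence: position 5 — the shown line 'stage result 4' should read 'stage result 14'.
Intended log window:
  3: enter grade_run: 4 items against 7
  4: hit index 2
  5: stage result 14
  6: collect_span start, 4 items
Execution walk:
  grade_run([11, 10, 7, 2], 7) -> 2  [called from pick_anchor, line 9]
  pick_anchor([11, 10, 7, 2], 7) -> 4  [called from main, line 27]
  collect_span([11, 10, 7, 2]) -> 2  [called from main, line 29]
Origin of each log line:
  1: logged in main at line 26
  2: logged in pick_anchor at line 8
  3: logged in grade_run at line 2
  4: logged in pick_anchor at line 10
  5: logged in main at line 28
  6: logged in collect_span at line 15
  7: logged in collect_span at line 20
  8: logged in main at line 30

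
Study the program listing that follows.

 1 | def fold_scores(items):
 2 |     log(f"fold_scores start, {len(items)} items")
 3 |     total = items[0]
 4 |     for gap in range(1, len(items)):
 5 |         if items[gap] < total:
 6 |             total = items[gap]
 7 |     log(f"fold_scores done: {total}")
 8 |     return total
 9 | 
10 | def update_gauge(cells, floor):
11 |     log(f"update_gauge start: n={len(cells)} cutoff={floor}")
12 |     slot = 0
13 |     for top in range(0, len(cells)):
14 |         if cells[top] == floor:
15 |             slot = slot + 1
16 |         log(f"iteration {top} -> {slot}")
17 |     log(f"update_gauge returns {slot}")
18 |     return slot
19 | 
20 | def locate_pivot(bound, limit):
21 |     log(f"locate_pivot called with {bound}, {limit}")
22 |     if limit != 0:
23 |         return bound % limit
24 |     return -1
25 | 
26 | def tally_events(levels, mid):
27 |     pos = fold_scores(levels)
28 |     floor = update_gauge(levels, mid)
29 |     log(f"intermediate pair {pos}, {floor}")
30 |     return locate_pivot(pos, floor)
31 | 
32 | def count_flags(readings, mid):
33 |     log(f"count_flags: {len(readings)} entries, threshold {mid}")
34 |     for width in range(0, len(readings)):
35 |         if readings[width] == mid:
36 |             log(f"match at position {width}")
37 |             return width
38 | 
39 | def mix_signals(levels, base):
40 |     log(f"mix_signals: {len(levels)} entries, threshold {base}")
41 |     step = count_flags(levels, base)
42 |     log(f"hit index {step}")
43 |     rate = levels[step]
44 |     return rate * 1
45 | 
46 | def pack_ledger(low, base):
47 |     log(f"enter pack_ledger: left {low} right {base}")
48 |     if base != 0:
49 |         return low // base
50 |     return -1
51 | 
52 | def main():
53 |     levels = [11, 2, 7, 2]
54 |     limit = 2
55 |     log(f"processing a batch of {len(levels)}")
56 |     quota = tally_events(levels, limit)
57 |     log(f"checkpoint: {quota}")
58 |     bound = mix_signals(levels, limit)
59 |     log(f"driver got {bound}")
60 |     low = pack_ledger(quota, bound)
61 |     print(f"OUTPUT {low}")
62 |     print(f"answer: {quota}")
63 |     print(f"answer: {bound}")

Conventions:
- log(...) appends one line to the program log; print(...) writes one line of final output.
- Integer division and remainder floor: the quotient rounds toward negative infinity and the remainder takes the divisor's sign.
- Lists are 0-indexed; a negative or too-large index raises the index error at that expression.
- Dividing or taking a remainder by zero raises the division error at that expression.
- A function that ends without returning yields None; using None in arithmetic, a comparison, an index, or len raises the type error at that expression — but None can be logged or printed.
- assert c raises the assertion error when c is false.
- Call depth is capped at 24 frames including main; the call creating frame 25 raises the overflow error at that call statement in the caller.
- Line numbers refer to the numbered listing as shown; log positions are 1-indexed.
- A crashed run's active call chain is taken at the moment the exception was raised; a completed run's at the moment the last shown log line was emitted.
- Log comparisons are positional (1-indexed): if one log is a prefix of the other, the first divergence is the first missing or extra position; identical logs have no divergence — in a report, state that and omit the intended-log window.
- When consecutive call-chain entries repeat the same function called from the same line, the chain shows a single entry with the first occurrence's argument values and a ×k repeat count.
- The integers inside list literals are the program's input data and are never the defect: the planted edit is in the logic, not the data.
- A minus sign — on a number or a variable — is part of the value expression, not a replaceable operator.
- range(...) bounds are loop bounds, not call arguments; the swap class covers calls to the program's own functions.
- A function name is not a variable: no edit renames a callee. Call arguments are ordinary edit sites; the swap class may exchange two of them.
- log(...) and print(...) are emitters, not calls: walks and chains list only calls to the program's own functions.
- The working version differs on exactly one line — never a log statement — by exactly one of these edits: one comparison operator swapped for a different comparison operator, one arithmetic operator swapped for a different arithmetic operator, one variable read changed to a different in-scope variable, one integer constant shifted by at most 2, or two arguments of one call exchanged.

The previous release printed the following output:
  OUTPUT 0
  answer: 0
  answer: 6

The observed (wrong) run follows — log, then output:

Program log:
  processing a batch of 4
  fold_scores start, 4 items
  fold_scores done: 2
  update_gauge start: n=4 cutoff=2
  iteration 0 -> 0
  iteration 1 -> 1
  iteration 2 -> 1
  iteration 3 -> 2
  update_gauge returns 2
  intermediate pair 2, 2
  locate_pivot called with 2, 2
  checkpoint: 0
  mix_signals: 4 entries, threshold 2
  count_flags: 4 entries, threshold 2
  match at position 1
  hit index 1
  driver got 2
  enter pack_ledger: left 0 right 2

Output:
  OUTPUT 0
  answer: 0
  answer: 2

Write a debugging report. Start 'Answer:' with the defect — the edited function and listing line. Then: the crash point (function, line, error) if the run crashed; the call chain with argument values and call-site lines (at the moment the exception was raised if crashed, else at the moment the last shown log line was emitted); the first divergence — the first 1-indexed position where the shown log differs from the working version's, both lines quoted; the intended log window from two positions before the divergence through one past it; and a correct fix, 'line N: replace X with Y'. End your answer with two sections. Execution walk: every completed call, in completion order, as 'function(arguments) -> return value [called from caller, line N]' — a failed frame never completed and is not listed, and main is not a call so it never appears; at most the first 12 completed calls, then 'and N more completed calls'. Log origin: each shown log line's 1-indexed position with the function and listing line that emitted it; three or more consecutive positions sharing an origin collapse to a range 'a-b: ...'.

Answer: the defect is in mix_signals at line 44.
Key observation: Everything matches until log position 17, which reads 'driver got 2' in place of 'driver got 6'.
Call chain: main -> pack_ledger(0, 2) (called at line 60).
First divergence: position 17; shown 'driver got 2' vs intended 'driver got 6'.
Intended log window:
  15: match at position 1
  16: hit index 1
  17: driver got 6
  18: enter pack_ledger: left 0 right 6
Execution walk:
  fold_scores([11, 2, 7, 2]) -> 2  [called from tally_events, line 27]
  update_gauge([11, 2, 7, 2], 2) -> 2  [called from tally_events, line 28]
  locate_pivot(2, 2) -> 0  [called from tally_events, line 30]
  tally_events([11, 2, 7, 2], 2) -> 0  [called from main, line 56]
  count_flags([11, 2, 7, 2], 2) -> 1  [called from mix_signals, line 41]
  mix_signals([11, 2, 7, 2], 2) -> 2  [called from main, line 58]
  pack_ledger(0, 2) -> 0  [called from main, line 60]
Log line origins:
  1: emitted by main (line 55)
  2: emitted by fold_scores (line 2)
  3: emitted by fold_scores (line 7)
  4: emitted by update_gauge (line 11)
  5-8: emitted by update_gauge (line 16)
  9: emitted by update_gauge (line 17)
  10: emitted by tally_events (line 29)
  11: emitted by locate_pivot (line 21)
  12: emitted by main (line 57)
  13: emitted by mix_signals (line 40)
  14: emitted by count_flags (line 33)
  15: emitted by count_flags (line 36)
  16: emitted by mix_signals (line 42)
  17: emitted by main (line 59)
  18: emitted by pack_ledger (line 47)
A correct fix: line 44: replace `1` with `3`.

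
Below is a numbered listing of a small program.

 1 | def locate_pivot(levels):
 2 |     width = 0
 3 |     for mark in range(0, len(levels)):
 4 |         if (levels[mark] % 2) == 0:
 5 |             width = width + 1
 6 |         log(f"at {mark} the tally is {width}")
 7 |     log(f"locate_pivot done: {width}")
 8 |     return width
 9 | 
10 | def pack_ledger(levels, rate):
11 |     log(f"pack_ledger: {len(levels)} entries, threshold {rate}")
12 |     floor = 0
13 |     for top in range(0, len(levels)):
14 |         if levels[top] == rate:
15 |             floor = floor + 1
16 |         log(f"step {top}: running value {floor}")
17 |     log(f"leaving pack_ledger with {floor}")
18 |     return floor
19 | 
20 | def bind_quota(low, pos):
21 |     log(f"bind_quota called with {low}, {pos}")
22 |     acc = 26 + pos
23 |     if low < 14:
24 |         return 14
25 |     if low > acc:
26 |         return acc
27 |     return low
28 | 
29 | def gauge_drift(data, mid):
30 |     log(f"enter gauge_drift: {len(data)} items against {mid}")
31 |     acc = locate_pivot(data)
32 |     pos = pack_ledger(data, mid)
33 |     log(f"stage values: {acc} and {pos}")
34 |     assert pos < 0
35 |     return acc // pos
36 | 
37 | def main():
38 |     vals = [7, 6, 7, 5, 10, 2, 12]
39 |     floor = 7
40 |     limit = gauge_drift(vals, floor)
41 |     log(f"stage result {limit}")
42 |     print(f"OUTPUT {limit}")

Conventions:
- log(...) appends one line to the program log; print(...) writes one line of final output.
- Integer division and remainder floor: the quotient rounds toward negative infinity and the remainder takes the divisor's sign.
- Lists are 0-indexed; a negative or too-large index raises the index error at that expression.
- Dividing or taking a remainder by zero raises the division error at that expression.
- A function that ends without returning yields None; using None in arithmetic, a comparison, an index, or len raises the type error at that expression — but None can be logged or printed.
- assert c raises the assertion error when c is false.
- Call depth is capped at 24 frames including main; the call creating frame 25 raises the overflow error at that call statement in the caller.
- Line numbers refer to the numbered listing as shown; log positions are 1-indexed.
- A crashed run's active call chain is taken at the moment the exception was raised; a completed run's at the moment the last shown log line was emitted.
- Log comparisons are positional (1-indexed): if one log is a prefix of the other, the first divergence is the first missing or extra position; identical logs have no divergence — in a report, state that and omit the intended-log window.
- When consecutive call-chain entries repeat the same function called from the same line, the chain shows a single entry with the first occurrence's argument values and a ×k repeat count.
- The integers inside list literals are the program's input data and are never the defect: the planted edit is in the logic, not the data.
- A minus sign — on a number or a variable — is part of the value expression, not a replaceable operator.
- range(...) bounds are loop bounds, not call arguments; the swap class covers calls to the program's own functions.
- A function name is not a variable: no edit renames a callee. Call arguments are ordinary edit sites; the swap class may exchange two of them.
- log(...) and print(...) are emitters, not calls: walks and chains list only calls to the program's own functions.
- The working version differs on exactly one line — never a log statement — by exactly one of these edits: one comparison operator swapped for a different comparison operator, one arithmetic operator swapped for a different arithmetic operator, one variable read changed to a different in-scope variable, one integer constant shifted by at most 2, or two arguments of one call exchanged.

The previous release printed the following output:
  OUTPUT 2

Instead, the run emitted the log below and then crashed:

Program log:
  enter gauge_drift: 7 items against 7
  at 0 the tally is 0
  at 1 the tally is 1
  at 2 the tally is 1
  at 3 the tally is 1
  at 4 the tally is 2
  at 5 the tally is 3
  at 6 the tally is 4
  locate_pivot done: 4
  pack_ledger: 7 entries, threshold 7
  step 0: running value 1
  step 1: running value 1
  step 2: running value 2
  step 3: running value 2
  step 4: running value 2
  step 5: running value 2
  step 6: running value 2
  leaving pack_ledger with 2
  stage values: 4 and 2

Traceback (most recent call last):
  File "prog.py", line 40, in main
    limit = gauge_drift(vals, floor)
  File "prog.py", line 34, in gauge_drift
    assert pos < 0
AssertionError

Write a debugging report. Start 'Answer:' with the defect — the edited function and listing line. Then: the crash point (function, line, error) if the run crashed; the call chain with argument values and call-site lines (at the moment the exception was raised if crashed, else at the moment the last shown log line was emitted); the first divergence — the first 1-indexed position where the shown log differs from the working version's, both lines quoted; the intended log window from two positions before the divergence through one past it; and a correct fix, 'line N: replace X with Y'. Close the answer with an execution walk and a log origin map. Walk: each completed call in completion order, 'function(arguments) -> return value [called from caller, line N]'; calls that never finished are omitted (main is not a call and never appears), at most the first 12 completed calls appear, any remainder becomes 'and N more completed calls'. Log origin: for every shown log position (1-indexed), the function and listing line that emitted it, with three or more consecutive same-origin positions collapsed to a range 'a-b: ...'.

Answer: the defect is in gauge_drift at line 34.
Key fact: A complete run would log 'stage result 2' next, but this one stopped at 19 lines.
Crash: gauge_drift, line 34, AssertionError.
Call chain: main -> gauge_drift([7, 6, 7, 5, 10, 2, 12], 7) (called at line 40).
First divergence: position 20 — the faulty run's log ends after 19 lines; the working version continues with 'stage result 2'.
Intended log window:
  18: leaving pack_ledger with 2
  19: stage values: 4 and 2
  20: stage result 2
Execution walk:
  locate_pivot([7, 6, 7, 5, 10, 2, 12]) -> 4  [called from gauge_drift, line 31]
  pack_ledger([7, 6, 7, 5, 10, 2, 12], 7) -> 2  [called from gauge_drift, line 32]
Origin of each log line:
  1: from gauge_drift, line 30
  2-8: from locate_pivot, line 6
  9: from locate_pivot, line 7
  10: from pack_ledger, line 11
  11-17: from pack_ledger, line 16
  18: from pack_ledger, line 17
  19: from gauge_drift, line 33
A correct fix: line 34: replace `<` with `>`.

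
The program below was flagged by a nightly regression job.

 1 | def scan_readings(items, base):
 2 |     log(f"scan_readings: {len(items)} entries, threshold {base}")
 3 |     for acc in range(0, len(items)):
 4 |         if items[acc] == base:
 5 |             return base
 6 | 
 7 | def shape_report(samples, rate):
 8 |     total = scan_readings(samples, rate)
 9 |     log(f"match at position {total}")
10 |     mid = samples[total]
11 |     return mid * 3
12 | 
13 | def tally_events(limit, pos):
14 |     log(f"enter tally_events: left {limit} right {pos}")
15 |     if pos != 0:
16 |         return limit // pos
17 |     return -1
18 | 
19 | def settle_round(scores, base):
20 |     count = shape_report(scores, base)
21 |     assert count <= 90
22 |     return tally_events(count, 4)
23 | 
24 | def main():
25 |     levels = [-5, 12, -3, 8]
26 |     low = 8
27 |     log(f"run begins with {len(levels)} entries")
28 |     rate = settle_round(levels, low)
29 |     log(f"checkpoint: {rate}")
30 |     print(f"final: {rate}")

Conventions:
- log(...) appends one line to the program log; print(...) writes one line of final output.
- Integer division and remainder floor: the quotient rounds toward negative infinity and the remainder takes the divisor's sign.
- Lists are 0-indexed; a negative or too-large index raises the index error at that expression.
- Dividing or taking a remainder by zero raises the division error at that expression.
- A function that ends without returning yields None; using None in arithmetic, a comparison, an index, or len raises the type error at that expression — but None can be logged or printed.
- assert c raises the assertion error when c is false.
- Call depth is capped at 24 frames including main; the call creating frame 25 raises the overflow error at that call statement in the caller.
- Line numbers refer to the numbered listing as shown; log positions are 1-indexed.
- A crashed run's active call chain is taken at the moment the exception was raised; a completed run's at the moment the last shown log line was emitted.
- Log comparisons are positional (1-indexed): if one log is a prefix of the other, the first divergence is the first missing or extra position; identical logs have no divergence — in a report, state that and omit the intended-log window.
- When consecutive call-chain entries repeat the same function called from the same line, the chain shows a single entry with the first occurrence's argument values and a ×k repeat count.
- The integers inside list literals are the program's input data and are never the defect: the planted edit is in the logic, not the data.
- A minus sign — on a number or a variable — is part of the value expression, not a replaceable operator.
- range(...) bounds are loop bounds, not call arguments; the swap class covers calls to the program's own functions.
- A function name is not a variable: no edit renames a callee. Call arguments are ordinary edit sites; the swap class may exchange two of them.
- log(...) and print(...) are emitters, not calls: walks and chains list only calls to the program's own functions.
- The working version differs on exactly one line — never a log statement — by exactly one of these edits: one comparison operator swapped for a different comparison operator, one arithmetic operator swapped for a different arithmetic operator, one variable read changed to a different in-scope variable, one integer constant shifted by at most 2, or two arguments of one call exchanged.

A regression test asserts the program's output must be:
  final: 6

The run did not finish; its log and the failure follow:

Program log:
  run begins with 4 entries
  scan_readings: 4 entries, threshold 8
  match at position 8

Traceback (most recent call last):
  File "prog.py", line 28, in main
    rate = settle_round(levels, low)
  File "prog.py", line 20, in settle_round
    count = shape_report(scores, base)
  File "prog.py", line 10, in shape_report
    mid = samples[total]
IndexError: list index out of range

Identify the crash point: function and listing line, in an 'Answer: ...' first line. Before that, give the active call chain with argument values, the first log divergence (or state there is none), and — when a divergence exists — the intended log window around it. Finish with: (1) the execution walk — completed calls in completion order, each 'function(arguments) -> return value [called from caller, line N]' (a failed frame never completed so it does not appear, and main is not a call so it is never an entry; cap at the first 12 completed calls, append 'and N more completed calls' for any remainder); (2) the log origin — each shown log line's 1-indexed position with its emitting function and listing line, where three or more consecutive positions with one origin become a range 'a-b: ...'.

Answer: the error was raised in shape_report, line 10.
Key fact: The log first diverges at position 3: the faulty run prints 'match at position 8' where the working version prints 'match at position 3'.
Call chain: main -> settle_round([-5, 12, -3, 8], 8) (called at line 28) -> shape_report([-5, 12, -3, 8], 8) (called at line 20).
First divergence: position 3; shown 'match at position 8' vs intended 'match at position 3'.
Intended log window:
  1: run begins with 4 entries
  2: scan_readings: 4 entries, threshold 8
  3: match at position 3
  4: enter tally_events: left 24 right 4
Execution walk:
  scan_readings([-5, 12, -3, 8], 8) -> 8  [called from shape_report, line 8]
Log origins:
  1: logged in main at line 27
  2: logged in scan_readings at line 2
  3: logged in shape_report at line 9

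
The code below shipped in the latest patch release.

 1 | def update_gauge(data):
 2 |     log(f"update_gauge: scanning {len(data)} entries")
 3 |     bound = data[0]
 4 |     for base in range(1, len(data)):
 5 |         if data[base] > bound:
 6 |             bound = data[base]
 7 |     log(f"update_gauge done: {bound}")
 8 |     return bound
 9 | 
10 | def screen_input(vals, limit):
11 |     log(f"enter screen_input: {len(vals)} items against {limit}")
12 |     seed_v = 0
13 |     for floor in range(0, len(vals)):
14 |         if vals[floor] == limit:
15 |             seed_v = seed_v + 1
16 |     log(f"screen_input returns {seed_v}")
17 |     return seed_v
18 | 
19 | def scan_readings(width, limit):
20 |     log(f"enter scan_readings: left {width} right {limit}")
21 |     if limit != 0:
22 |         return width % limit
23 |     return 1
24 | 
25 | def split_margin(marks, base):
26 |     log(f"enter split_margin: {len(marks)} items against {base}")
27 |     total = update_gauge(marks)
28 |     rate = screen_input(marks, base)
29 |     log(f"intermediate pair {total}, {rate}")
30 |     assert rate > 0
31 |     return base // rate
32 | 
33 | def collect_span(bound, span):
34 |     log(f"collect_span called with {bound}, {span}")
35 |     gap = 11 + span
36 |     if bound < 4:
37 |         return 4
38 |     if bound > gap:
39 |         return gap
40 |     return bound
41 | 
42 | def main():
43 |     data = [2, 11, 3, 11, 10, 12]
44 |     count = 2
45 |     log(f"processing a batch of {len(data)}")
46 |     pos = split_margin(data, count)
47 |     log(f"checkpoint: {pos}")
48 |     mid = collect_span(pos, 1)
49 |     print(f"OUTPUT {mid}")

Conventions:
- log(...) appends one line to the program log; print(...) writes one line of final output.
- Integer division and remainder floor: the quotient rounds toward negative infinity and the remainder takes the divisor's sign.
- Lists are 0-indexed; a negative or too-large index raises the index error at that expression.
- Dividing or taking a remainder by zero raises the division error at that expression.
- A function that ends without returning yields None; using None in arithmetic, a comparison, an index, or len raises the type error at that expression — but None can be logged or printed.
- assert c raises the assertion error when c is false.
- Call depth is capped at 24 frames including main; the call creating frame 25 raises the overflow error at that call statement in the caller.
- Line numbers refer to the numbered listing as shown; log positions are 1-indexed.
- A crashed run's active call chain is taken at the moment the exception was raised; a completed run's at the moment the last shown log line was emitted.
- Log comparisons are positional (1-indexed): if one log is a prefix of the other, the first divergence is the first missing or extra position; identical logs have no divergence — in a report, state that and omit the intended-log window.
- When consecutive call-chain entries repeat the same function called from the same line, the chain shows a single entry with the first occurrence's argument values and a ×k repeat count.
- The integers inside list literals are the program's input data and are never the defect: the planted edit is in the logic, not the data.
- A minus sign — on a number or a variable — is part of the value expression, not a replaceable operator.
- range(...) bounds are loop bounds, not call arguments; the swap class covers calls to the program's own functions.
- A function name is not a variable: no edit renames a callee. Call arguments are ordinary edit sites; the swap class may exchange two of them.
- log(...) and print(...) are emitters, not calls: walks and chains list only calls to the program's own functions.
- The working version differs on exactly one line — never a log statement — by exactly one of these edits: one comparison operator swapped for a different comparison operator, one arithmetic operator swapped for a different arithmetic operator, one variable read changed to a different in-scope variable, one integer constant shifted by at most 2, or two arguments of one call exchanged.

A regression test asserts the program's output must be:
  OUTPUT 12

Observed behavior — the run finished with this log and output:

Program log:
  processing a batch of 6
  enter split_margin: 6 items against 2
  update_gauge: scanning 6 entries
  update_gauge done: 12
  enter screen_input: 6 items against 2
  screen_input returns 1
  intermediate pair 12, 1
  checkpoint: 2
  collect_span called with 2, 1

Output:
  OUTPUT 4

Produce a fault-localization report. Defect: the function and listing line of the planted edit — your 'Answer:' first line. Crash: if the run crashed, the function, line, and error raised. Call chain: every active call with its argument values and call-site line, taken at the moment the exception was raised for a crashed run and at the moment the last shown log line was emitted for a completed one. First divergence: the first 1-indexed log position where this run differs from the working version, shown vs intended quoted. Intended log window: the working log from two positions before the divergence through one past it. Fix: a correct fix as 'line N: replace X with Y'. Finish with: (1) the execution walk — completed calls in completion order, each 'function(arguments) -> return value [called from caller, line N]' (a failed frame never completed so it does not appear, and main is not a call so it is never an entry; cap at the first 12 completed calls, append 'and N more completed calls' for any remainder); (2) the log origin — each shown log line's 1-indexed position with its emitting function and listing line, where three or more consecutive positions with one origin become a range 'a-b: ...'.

Answer: the defect is in split_margin at line 31.
Key fact: Log line 8 is where behavior first shows: 'checkpoint: 2' appears instead of 'checkpoint: 12'.
Call chain: main -> collect_span(2, 1) (called at line 48).
First divergence: at position 8 the run shows 'checkpoint: 2' where the working version logs 'checkpoint: 12'.
Intended log window:
  6: screen_input returns 1
  7: intermediate pair 12, 1
  8: checkpoint: 12
  9: collect_span called with 12, 1
Execution walk:
  update_gauge([2, 11, 3, 11, 10, 12]) -> 12  [called from split_margin, line 27]
  screen_input([2, 11, 3, 11, 10, 12], 2) -> 1  [called from split_margin, line 28]
  split_margin([2, 11, 3, 11, 10, 12], 2) -> 2  [called from main, line 46]
  collect_span(2, 1) -> 4  [called from main, line 48]
Log origins:
  1: logged in main at line 45
  2: logged in split_margin at line 26
  3: logged in update_gauge at line 2
  4: logged in update_gauge at line 7
  5: logged in screen_input at line 11
  6: logged in screen_input at line 16
  7: logged in split_margin at line 29
  8: logged in main at line 47
  9: logged in collect_span at line 34
A correct fix: line 31: replace `base` with `total`.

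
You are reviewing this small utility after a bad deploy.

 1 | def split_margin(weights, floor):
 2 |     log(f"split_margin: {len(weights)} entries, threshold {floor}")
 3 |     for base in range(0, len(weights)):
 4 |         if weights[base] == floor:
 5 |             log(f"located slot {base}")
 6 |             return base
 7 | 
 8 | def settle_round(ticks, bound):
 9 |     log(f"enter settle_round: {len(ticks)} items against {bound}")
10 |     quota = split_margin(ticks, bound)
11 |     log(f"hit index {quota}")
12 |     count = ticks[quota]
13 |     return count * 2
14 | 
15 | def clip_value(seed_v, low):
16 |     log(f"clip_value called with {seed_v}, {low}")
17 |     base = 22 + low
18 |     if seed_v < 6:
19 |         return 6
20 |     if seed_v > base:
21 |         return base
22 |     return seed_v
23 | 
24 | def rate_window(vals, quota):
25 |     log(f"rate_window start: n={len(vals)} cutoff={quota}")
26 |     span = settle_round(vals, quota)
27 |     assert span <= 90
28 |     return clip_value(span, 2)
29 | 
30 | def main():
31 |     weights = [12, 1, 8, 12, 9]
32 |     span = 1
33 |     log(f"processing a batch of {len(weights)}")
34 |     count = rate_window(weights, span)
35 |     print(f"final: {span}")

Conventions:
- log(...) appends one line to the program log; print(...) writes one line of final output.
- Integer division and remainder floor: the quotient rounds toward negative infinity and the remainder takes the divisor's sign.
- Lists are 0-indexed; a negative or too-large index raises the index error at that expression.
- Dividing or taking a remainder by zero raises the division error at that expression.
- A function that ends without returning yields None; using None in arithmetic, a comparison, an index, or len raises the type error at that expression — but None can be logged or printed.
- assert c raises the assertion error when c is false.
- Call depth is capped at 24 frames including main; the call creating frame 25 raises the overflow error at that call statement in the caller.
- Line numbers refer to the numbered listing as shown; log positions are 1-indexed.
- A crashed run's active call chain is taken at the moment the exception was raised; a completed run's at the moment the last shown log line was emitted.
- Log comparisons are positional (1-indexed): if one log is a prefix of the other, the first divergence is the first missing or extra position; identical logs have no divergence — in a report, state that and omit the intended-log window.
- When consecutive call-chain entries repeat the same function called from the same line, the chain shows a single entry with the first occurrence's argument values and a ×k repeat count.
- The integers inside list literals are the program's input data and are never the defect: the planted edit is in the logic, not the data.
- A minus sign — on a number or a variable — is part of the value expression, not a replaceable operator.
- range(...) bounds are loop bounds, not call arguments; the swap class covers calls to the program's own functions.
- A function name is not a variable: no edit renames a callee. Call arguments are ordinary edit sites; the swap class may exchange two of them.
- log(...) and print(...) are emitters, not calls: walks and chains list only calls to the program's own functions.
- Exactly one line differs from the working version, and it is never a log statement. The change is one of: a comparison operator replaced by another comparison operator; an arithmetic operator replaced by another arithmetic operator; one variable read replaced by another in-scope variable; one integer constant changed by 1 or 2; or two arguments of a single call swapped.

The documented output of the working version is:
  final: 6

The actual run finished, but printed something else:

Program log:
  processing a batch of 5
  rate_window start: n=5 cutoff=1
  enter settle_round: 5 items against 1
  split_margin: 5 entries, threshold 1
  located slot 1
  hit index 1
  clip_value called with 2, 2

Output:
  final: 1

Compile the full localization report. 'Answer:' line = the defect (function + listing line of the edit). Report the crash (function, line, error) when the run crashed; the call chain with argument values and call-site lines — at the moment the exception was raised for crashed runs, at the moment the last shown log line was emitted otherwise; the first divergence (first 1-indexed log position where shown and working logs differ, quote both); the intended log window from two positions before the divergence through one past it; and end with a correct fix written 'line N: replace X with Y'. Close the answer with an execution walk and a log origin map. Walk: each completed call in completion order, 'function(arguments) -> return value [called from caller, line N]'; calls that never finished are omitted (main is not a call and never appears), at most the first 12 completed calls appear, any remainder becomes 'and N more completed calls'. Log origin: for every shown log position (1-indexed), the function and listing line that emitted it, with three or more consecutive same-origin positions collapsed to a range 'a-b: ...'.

Answer: the defect is in main at line 35.
Key fact: The two runs log identically and part ways only at the printed values.
Call chain: main -> rate_window([12, 1, 8, 12, 9], 1) (called at line 34) -> clip_value(2, 2) (called at line 28).
First divergence: none — the logs agree in full.
Execution walk:
  split_margin([12, 1, 8, 12, 9], 1) -> 1  [called from settle_round, line 10]
  settle_round([12, 1, 8, 12, 9], 1) -> 2  [called from rate_window, line 26]
  clip_value(2, 2) -> 6  [called from rate_window, line 28]
  rate_window([12, 1, 8, 12, 9], 1) -> 6  [called from main, line 34]
Origin of each log line:
  1: from main, line 33
  2: from rate_window, line 25
  3: from settle_round, line 9
  4: from split_margin, line 2
  5: from split_margin, line 5
  6: from settle_round, line 11
  7: from clip_value, line 16
A correct fix: line 35: replace `span` with `count`.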